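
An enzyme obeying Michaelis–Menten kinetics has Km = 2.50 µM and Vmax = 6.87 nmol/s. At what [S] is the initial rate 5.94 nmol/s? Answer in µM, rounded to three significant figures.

16.0 µM

The required fractional saturation is v/Vmax = 5.94/6.87 = 0.8646.
Then [S]/(Km+[S]) = 0.8646 ⇒ [S] = 2.50 × 0.8646/(1 − 0.8646) = 16.0 µM.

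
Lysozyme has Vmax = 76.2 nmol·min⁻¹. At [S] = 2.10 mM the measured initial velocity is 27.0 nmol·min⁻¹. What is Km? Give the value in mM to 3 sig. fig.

v/Vmax = 27.0/76.2 = 0.3543 = [S]/(Km+[S]).
So Km + [S] = [S]/0.3543 = 5.927 mM, giving Km = 5.927 − 2.10 = 3.83 mM.

3.83 mM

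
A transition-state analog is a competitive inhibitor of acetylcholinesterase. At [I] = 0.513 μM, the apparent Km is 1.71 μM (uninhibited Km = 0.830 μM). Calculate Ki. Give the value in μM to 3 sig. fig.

Competitive: Km,app = α·Km with α = 1 + [I]/Ki.
α = Km,app/Km = 1.71/0.830 = 2.060.
Ki = [I]/(α − 1) = 0.513/1.060 = 0.484 μM.

0.484 μM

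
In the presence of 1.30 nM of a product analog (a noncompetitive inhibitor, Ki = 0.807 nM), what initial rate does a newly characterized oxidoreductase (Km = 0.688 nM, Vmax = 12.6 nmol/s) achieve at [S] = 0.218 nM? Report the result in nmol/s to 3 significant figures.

α = 1 + [I]/Ki = 1 + 1.30/0.807 = 2.611.
For a noncompetitive inhibitor, Vmax is reduced to Vmax/α while Km is unchanged: Km,app = 0.688 nM, Vmax,app = 4.83 nmol/s.
v = Vmax,app·[S]/(Km,app + [S]) = 4.83 × 0.218/(0.688 + 0.218) = 1.16 nmol/s.

1.16 nmol/s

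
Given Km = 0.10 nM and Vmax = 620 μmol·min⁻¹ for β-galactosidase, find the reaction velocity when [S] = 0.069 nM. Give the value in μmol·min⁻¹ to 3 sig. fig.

253 μmol·min⁻¹

v = Vmax·[S]/(Km + [S]) = 620 × 0.069 / (0.10 + 0.069)
  = 42.78 / 0.1690 = 253 μmol·min⁻¹.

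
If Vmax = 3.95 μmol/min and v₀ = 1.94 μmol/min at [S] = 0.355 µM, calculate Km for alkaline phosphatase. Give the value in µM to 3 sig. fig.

v/Vmax = 1.94/3.95 = 0.4911 = [S]/(Km+[S]).
So Km + [S] = [S]/0.4911 = 0.7228 µM, giving Km = 0.7228 − 0.355 = 0.368 µM.

0.368 µM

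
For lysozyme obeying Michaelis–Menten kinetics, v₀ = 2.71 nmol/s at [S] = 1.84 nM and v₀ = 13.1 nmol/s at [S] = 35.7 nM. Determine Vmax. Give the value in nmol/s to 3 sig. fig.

16.5 nmol/s

In reciprocal form, 1/v = (Km/Vmax)·(1/[S]) + 1/Vmax. The two points give (1/[S], 1/v) = (0.5435, 0.3690) and (0.02801, 0.07634).
Slope = (0.3690 − 0.07634)/(0.5435 − 0.02801) = 0.5678; intercept = 0.3690 − 0.5678×0.5435 = 0.06043.
Vmax = 1/intercept = 16.5 nmol/s; Km = slope × Vmax = 0.5678 × 16.5 = 9.40 nM.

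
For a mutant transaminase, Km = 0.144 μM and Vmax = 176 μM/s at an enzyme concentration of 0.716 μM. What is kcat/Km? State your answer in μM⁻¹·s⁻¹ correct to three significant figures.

1710 μM⁻¹·s⁻¹

kcat = Vmax/[E]total = 176/0.716 = 246 s⁻¹.
kcat/Km = 246/0.144 = 1710 μM⁻¹·s⁻¹.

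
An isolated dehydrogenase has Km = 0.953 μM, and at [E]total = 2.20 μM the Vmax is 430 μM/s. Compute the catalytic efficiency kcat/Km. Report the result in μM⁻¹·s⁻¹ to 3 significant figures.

205 μM⁻¹·s⁻¹

kcat = Vmax/[E]total = 430/2.20 = 195 s⁻¹.
kcat/Km = 195/0.953 = 205 μM⁻¹·s⁻¹.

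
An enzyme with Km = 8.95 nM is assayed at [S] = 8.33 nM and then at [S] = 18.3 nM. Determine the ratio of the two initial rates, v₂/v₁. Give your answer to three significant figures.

The fractional saturations are [S]/(Km+[S]) = 8.33/17.28 = 0.4821 and 18.3/27.25 = 0.6716.
v₂/v₁ is just their ratio: 0.6716/0.4821 = 1.39.

1.39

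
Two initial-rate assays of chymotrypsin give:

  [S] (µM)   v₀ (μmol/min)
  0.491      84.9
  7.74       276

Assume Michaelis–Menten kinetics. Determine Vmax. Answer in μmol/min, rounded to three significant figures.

From v = Vmax[S]/(Km+[S]), each point gives Vmax = v(Km+[S])/[S].
Equating: 84.9(Km+0.491)/0.491 = 276(Km+7.74)/7.74.
172.9·Km + 84.9 = 35.66·Km + 276, so (172.9 − 35.66)·Km = 276 − 84.9.
Km = 191.1/137.3 = 1.39 µM; then Vmax = 84.9(1.39+0.491)/0.491 = 326 μmol/min.

326 μmol/min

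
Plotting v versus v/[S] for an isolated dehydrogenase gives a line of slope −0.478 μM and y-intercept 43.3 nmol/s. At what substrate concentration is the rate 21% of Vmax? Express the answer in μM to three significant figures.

0.127 μM

The Eadie–Hofstee slope gives Km = 0.478 μM (slope = −Km).
v/Vmax = [S]/(Km+[S]) = 0.21 ⇒ [S] = Km·0.21/(1−0.21) = 0.478 × 0.2658 = 0.127 μM.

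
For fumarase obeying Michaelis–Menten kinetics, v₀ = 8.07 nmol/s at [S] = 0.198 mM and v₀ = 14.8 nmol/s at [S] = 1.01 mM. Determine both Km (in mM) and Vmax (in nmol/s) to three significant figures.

Km = 0.258 mM; Vmax = 18.6 nmol/s

From v = Vmax[S]/(Km+[S]), each point gives Vmax = v(Km+[S])/[S].
Equating: 8.07(Km+0.198)/0.198 = 14.8(Km+1.01)/1.01.
40.76·Km + 8.07 = 14.65·Km + 14.8, so (40.76 − 14.65)·Km = 14.8 − 8.07.
Km = 6.730/26.10 = 0.258 mM; then Vmax = 8.07(0.258+0.198)/0.198 = 18.6 nmol/s.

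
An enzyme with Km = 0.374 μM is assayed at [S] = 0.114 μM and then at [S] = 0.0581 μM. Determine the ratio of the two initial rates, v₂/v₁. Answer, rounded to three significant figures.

0.576

Since Vmax cancels, v₂/v₁ = [S]₂(Km+[S]₁) / [S]₁(Km+[S]₂).
= 0.0581×(0.374+0.114) / (0.114×(0.374+0.0581)) = 0.02835/0.04926 = 0.576.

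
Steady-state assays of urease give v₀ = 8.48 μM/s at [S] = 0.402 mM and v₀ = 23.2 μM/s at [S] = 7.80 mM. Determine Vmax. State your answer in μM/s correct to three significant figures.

25.6 μM/s

From v = Vmax[S]/(Km+[S]), each point gives Vmax = v(Km+[S])/[S].
Equating: 8.48(Km+0.402)/0.402 = 23.2(Km+7.80)/7.80.
21.09·Km + 8.48 = 2.974·Km + 23.2, so (21.09 − 2.974)·Km = 23.2 − 8.48.
Km = 14.72/18.12 = 0.812 mM; then Vmax = 8.48(0.812+0.402)/0.402 = 25.6 μM/s.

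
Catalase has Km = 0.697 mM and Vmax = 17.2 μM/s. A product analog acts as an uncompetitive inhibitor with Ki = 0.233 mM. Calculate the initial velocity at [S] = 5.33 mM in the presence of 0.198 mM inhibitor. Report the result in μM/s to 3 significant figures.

8.68 μM/s

With α = 1 + [I]/Ki = 1 + 0.198/0.233 = 1.850, the uncompetitive rate law is v = (Vmax/α)·[S] / (Km/α + [S]).
v = (17.2/1.850)×5.33 / (0.697/1.850 + 5.33) = 49.56/5.707 = 8.68 μM/s.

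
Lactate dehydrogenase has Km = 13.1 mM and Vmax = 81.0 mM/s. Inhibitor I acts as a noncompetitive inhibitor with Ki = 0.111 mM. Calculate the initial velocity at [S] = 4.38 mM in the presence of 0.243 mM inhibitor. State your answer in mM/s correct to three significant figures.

6.36 mM/s

α = 1 + [I]/Ki = 1 + 0.243/0.111 = 3.189.
For a noncompetitive inhibitor, Vmax is reduced to Vmax/α while Km is unchanged: Km,app = 13.1 mM, Vmax,app = 25.4 mM/s.
v = Vmax,app·[S]/(Km,app + [S]) = 25.4 × 4.38/(13.1 + 4.38) = 6.36 mM/s.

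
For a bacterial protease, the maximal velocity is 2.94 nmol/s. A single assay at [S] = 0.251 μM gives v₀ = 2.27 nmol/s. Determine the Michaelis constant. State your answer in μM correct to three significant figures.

0.0741 μM

From v = Vmax[S]/(Km+[S]), Km = [S](Vmax − v)/v.
Km = 0.251 × (2.94 − 2.27) / 2.27 = 0.1682/2.27 = 0.0741 μM.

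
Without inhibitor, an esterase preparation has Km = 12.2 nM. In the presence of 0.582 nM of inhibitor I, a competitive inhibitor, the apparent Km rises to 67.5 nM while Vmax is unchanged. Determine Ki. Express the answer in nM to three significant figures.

Competitive: Km,app = α·Km with α = 1 + [I]/Ki.
α = Km,app/Km = 67.5/12.2 = 5.533.
Ki = [I]/(α − 1) = 0.582/4.533 = 0.128 nM.

0.128 nM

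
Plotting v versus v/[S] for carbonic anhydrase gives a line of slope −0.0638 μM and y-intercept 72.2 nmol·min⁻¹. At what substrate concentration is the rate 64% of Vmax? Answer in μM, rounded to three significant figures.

The Eadie–Hofstee slope gives Km = 0.0638 μM (slope = −Km).
v/Vmax = [S]/(Km+[S]) = 0.64 ⇒ [S] = Km·0.64/(1−0.64) = 0.0638 × 1.778 = 0.113 μM.

0.113 μM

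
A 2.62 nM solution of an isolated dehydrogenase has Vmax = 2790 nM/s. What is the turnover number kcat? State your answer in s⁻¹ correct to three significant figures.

kcat = Vmax/[E]total = 2790 nM/s / 2.62 nM = 1060 s⁻¹.

1060 s⁻¹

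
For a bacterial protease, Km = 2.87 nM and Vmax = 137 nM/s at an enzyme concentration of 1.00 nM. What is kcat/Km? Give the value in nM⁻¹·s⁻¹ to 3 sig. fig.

47.7 nM⁻¹·s⁻¹

kcat = Vmax/[E]total = 137/1.00 = 137 s⁻¹.
kcat/Km = 137/2.87 = 47.7 nM⁻¹·s⁻¹.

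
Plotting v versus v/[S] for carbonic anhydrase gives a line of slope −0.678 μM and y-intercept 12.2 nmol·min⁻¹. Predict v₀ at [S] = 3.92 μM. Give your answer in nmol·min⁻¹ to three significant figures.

10.4 nmol·min⁻¹

In the Eadie–Hofstee form v = Vmax − Km·(v/[S]), the slope is −Km and the intercept is Vmax, so Km = 0.678 μM and Vmax = 12.2 nmol·min⁻¹.
v = 12.2 × 3.92/(0.678 + 3.92) = 10.4 nmol·min⁻¹.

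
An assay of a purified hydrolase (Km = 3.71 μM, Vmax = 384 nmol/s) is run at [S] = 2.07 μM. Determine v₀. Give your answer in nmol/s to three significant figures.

138 nmol/s

[S]/(Km+[S]) = 2.07/5.780 = 0.3581, the fractional saturation.
v = 0.3581 × Vmax = 0.3581 × 384 = 138 nmol/s.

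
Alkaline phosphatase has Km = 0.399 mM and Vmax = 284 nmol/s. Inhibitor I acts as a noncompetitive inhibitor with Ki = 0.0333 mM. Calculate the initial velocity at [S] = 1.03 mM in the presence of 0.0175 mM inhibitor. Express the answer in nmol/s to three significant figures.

134 nmol/s

α = 1 + [I]/Ki = 1 + 0.0175/0.0333 = 1.526.
For a noncompetitive inhibitor, Vmax is reduced to Vmax/α while Km is unchanged: Km,app = 0.399 mM, Vmax,app = 186 nmol/s.
v = Vmax,app·[S]/(Km,app + [S]) = 186 × 1.03/(0.399 + 1.03) = 134 nmol/s.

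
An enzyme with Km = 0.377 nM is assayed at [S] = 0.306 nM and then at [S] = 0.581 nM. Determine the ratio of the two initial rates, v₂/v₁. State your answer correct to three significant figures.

1.35

The fractional saturations are [S]/(Km+[S]) = 0.306/0.6830 = 0.4480 and 0.581/0.9580 = 0.6065.
v₂/v₁ is just their ratio: 0.6065/0.4480 = 1.35.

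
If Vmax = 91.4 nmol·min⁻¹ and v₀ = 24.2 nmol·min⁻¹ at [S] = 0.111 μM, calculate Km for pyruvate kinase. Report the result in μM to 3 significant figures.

v/Vmax = 24.2/91.4 = 0.2648 = [S]/(Km+[S]).
So Km + [S] = [S]/0.2648 = 0.4192 μM, giving Km = 0.4192 − 0.111 = 0.308 μM.

0.308 μM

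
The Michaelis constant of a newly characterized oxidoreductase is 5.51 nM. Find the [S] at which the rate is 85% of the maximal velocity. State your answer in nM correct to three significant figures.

31.2 nM

v/Vmax = [S]/(Km+[S]) = 0.85, so [S] = Km·0.85/(1 − 0.85) = 5.51 × 5.667.
[S] = 31.2 nM.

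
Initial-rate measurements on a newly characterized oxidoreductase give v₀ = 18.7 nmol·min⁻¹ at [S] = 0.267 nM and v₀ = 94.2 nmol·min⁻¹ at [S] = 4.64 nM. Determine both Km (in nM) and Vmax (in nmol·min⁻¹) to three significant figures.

Km = 1.52 nM; Vmax = 125 nmol·min⁻¹

In reciprocal form, 1/v = (Km/Vmax)·(1/[S]) + 1/Vmax. The two points give (1/[S], 1/v) = (3.745, 0.05348) and (0.2155, 0.01062).
Slope = (0.05348 − 0.01062)/(3.745 − 0.2155) = 0.01214; intercept = 0.05348 − 0.01214×3.745 = 0.007999.
Vmax = 1/intercept = 125 nmol·min⁻¹; Km = slope × Vmax = 0.01214 × 125 = 1.52 nM.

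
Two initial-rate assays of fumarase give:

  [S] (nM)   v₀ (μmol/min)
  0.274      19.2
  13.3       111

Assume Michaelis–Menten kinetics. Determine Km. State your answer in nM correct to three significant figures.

From v = Vmax[S]/(Km+[S]), each point gives Vmax = v(Km+[S])/[S].
Equating: 19.2(Km+0.274)/0.274 = 111(Km+13.3)/13.3.
70.07·Km + 19.2 = 8.346·Km + 111, so (70.07 − 8.346)·Km = 111 − 19.2.
Km = 91.80/61.73 = 1.49 nM; then Vmax = 19.2(1.49+0.274)/0.274 = 123 μmol/min.

1.49 nM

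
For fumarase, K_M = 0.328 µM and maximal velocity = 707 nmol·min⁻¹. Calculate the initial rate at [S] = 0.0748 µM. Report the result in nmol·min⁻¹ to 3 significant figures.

[S]/(Km+[S]) = 0.0748/0.4028 = 0.1857, the fractional saturation.
v = 0.1857 × Vmax = 0.1857 × 707 = 131 nmol·min⁻¹.

131 nmol·min⁻¹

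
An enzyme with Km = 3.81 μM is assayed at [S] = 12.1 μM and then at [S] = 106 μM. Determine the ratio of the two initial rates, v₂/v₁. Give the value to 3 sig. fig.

The fractional saturations are [S]/(Km+[S]) = 12.1/15.91 = 0.7605 and 106/109.8 = 0.9653.
v₂/v₁ is just their ratio: 0.9653/0.7605 = 1.27.

1.27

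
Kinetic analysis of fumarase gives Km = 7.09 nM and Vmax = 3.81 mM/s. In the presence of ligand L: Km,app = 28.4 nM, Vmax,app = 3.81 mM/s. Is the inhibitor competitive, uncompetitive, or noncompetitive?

competitive

Km increases (7.09 → 28.4 nM) while Vmax is unchanged — the hallmark of competitive inhibition.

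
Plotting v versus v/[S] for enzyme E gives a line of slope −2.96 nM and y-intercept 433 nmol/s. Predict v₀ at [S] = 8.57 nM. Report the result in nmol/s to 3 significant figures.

In the Eadie–Hofstee form v = Vmax − Km·(v/[S]), the slope is −Km and the intercept is Vmax, so Km = 2.96 nM and Vmax = 433 nmol/s.
v = 433 × 8.57/(2.96 + 8.57) = 322 nmol/s.

322 nmol/s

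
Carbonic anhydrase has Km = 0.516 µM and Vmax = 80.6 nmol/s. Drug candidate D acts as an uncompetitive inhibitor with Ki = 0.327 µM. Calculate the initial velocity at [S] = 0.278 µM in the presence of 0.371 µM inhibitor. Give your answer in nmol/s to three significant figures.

20.2 nmol/s

α = 1 + [I]/Ki = 1 + 0.371/0.327 = 2.135.
For an uncompetitive inhibitor, both parameters are divided by α, giving Vmax/α and Km/α: Km,app = 0.242 µM, Vmax,app = 37.8 nmol/s.
v = Vmax,app·[S]/(Km,app + [S]) = 37.8 × 0.278/(0.242 + 0.278) = 20.2 nmol/s.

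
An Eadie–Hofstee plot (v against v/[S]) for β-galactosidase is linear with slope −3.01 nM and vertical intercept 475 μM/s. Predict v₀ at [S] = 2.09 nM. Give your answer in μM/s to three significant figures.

In the Eadie–Hofstee form v = Vmax − Km·(v/[S]), the slope is −Km and the intercept is Vmax, so Km = 3.01 nM and Vmax = 475 μM/s.
v = 475 × 2.09/(3.01 + 2.09) = 195 μM/s.

195 μM/s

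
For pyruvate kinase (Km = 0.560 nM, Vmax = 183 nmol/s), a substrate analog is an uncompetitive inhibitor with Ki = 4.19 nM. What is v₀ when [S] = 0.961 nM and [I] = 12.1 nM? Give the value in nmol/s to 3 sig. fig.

40.9 nmol/s

With α = 1 + [I]/Ki = 1 + 12.1/4.19 = 3.888, the uncompetitive rate law is v = (Vmax/α)·[S] / (Km/α + [S]).
v = (183/3.888)×0.961 / (0.560/3.888 + 0.961) = 45.23/1.105 = 40.9 nmol/s.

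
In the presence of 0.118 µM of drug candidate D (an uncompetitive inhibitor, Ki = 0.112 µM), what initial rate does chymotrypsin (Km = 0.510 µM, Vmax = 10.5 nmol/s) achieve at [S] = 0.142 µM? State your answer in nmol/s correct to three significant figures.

1.86 nmol/s

α = 1 + [I]/Ki = 1 + 0.118/0.112 = 2.054.
For an uncompetitive inhibitor, both parameters are divided by α, giving Vmax/α and Km/α: Km,app = 0.248 µM, Vmax,app = 5.11 nmol/s.
v = Vmax,app·[S]/(Km,app + [S]) = 5.11 × 0.142/(0.248 + 0.142) = 1.86 nmol/s.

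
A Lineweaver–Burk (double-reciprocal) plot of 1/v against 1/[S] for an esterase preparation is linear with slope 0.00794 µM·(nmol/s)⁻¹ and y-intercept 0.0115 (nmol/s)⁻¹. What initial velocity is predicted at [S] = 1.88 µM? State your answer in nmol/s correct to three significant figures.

The y-intercept is 1/Vmax, so Vmax = 1/0.0115 = 87.0 nmol/s.
The slope is Km/Vmax, so Km = 0.00794 × 87.0 = 0.690 µM.
Then v = 87.0 × 1.88/(0.690 + 1.88) = 63.6 nmol/s.

63.6 nmol/s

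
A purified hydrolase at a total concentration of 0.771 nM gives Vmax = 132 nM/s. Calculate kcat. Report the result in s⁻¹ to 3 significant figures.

171 s⁻¹

kcat = Vmax/[E]total = 132 nM/s / 0.771 nM = 171 s⁻¹.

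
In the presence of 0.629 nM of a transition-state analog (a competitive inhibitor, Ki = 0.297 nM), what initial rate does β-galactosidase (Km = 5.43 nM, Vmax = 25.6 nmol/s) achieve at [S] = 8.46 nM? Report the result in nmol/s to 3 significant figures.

α = 1 + [I]/Ki = 1 + 0.629/0.297 = 3.118.
For a competitive inhibitor, Vmax is unchanged and the apparent Km becomes α·Km: Km,app = 16.9 nM, Vmax,app = 25.6 nmol/s.
v = Vmax,app·[S]/(Km,app + [S]) = 25.6 × 8.46/(16.9 + 8.46) = 8.53 nmol/s.

8.53 nmol/s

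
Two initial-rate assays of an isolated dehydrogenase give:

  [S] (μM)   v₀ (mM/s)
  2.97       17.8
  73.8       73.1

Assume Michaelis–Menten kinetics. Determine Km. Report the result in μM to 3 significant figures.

11.1 μM

From v = Vmax[S]/(Km+[S]), each point gives Vmax = v(Km+[S])/[S].
Equating: 17.8(Km+2.97)/2.97 = 73.1(Km+73.8)/73.8.
5.993·Km + 17.8 = 0.9905·Km + 73.1, so (5.993 − 0.9905)·Km = 73.1 − 17.8.
Km = 55.30/5.003 = 11.1 μM; then Vmax = 17.8(11.1+2.97)/2.97 = 84.0 mM/s.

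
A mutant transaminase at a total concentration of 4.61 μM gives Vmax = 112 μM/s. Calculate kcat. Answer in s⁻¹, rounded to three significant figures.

24.3 s⁻¹

kcat = Vmax/[E]total = 112 μM/s / 4.61 μM = 24.3 s⁻¹.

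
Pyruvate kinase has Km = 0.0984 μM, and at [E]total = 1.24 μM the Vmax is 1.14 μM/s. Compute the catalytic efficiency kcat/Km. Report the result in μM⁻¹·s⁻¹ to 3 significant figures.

9.34 μM⁻¹·s⁻¹

kcat = Vmax/[E]total = 1.14/1.24 = 0.919 s⁻¹.
kcat/Km = 0.919/0.0984 = 9.34 μM⁻¹·s⁻¹.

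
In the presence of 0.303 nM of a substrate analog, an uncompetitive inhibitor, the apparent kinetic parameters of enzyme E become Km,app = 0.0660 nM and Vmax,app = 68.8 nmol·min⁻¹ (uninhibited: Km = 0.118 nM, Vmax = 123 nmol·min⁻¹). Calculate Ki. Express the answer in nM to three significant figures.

0.385 nM

Uncompetitive: Vmax,app = Vmax/α (and Km,app = Km/α) with α = 1 + [I]/Ki.
α = Vmax/Vmax,app = 123/68.8 = 1.788.
Ki = [I]/(α − 1) = 0.303/0.7878 = 0.385 nM.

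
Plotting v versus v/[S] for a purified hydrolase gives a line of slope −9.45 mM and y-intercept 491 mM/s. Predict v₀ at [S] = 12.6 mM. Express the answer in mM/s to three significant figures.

In the Eadie–Hofstee form v = Vmax − Km·(v/[S]), the slope is −Km and the intercept is Vmax, so Km = 9.45 mM and Vmax = 491 mM/s.
v = 491 × 12.6/(9.45 + 12.6) = 281 mM/s.

281 mM/s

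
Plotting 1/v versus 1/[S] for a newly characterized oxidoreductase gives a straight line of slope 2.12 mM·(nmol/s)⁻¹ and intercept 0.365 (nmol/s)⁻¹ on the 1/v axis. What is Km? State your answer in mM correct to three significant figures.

5.81 mM

y-intercept = 1/Vmax ⇒ Vmax = 2.74 nmol/s; slope = Km/Vmax ⇒ Km = slope × Vmax.
Km = 2.12 × 2.74 = 5.81 mM.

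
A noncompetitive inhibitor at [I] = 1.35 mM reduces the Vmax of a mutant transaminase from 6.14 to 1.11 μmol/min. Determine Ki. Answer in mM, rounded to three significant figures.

Noncompetitive: Vmax,app = Vmax/α with α = 1 + [I]/Ki.
α = Vmax/Vmax,app = 6.14/1.11 = 5.532.
Ki = [I]/(α − 1) = 1.35/4.532 = 0.298 mM.

0.298 mM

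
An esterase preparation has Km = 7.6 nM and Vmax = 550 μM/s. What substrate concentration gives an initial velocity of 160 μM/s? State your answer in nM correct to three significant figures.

3.12 nM

Rearranging v = Vmax[S]/(Km+[S]) gives [S] = Km·v/(Vmax − v).
[S] = 7.6 × 160 / (550 − 160) = 1216/390.0 = 3.12 nM.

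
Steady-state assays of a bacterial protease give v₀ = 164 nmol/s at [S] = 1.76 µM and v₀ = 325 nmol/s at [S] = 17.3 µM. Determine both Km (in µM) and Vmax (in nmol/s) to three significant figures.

Km = 2.16 µM; Vmax = 366 nmol/s

In reciprocal form, 1/v = (Km/Vmax)·(1/[S]) + 1/Vmax. The two points give (1/[S], 1/v) = (0.5682, 0.006098) and (0.05780, 0.003077).
Slope = (0.006098 − 0.003077)/(0.5682 − 0.05780) = 0.005918; intercept = 0.006098 − 0.005918×0.5682 = 0.002735.
Vmax = 1/intercept = 366 nmol/s; Km = slope × Vmax = 0.005918 × 366 = 2.16 µM.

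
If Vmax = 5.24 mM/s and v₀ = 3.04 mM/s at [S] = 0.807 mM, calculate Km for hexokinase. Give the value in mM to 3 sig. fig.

v/Vmax = 3.04/5.24 = 0.5802 = [S]/(Km+[S]).
So Km + [S] = [S]/0.5802 = 1.391 mM, giving Km = 1.391 − 0.807 = 0.584 mM.

0.584 mM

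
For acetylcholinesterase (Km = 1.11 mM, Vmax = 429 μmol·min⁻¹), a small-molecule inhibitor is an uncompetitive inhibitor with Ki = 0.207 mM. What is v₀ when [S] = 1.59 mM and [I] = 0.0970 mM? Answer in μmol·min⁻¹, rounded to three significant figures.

198 μmol·min⁻¹

With α = 1 + [I]/Ki = 1 + 0.0970/0.207 = 1.469, the uncompetitive rate law is v = (Vmax/α)·[S] / (Km/α + [S]).
v = (429/1.469)×1.59 / (1.11/1.469 + 1.59) = 464.5/2.346 = 198 μmol·min⁻¹.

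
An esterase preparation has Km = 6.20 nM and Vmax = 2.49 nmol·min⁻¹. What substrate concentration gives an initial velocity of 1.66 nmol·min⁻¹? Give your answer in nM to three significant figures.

Rearranging v = Vmax[S]/(Km+[S]) gives [S] = Km·v/(Vmax − v).
[S] = 6.20 × 1.66 / (2.49 − 1.66) = 10.29/0.8300 = 12.4 nM.

12.4 nM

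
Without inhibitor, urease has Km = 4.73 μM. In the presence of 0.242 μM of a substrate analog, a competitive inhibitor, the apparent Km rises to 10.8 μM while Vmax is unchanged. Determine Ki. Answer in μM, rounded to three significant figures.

0.189 μM

Competitive: Km,app = α·Km with α = 1 + [I]/Ki.
α = Km,app/Km = 10.8/4.73 = 2.283.
Since α = 1 + [I]/Ki, [I]/Ki = 2.283 − 1 = 1.283 and Ki = 0.242/1.283 = 0.189 μM.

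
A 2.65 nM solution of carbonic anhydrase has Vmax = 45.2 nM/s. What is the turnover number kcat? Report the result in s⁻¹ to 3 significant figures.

kcat = Vmax/[E]total = 45.2 nM/s / 2.65 nM = 17.1 s⁻¹.

17.1 s⁻¹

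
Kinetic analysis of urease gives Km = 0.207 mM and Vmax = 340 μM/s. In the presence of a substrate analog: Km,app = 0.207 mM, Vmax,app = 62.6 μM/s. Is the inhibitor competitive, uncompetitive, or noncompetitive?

Vmax decreases (340 → 62.6 μM/s) while Km is unchanged — pure noncompetitive inhibition.

noncompetitive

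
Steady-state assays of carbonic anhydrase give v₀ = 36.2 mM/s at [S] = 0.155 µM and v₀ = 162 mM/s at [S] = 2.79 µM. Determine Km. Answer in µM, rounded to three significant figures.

0.717 µM

In reciprocal form, 1/v = (Km/Vmax)·(1/[S]) + 1/Vmax. The two points give (1/[S], 1/v) = (6.452, 0.02762) and (0.3584, 0.006173).
Slope = (0.02762 − 0.006173)/(6.452 − 0.3584) = 0.003521; intercept = 0.02762 − 0.003521×6.452 = 0.004911.
Vmax = 1/intercept = 204 mM/s; Km = slope × Vmax = 0.003521 × 204 = 0.717 µM.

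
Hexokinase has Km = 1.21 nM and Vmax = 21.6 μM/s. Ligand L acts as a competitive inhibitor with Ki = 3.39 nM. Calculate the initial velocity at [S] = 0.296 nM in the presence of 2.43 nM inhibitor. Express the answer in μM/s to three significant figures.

2.69 μM/s

With α = 1 + [I]/Ki = 1 + 2.43/3.39 = 1.717, the competitive rate law is v = Vmax[S] / (αKm + [S]).
v = 21.6×0.296 / (1.717×1.21 + 0.296) = 6.394/2.373 = 2.69 μM/s.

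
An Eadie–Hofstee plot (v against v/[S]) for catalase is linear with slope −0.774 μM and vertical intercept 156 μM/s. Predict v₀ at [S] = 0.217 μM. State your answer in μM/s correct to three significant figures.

34.2 μM/s

In the Eadie–Hofstee form v = Vmax − Km·(v/[S]), the slope is −Km and the intercept is Vmax, so Km = 0.774 μM and Vmax = 156 μM/s.
v = 156 × 0.217/(0.774 + 0.217) = 34.2 μM/s.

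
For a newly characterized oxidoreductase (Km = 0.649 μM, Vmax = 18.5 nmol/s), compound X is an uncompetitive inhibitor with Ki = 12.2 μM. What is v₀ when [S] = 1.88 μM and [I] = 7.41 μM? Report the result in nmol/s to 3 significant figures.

α = 1 + [I]/Ki = 1 + 7.41/12.2 = 1.607.
For an uncompetitive inhibitor, both parameters are divided by α, giving Vmax/α and Km/α: Km,app = 0.404 μM, Vmax,app = 11.5 nmol/s.
v = Vmax,app·[S]/(Km,app + [S]) = 11.5 × 1.88/(0.404 + 1.88) = 9.47 nmol/s.

9.47 nmol/s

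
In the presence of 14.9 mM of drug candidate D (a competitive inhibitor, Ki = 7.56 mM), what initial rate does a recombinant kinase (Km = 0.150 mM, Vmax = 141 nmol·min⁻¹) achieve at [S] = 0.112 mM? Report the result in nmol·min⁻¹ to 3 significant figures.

α = 1 + [I]/Ki = 1 + 14.9/7.56 = 2.971.
For a competitive inhibitor, Vmax is unchanged and the apparent Km becomes α·Km: Km,app = 0.446 mM, Vmax,app = 141 nmol·min⁻¹.
v = Vmax,app·[S]/(Km,app + [S]) = 141 × 0.112/(0.446 + 0.112) = 28.3 nmol·min⁻¹.

28.3 nmol·min⁻¹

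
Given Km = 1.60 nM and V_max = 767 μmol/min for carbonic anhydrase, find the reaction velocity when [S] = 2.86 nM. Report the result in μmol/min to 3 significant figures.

v = Vmax·[S]/(Km + [S]) = 767 × 2.86 / (1.60 + 2.86)
  = 2194 / 4.460 = 492 μmol/min.

492 μmol/min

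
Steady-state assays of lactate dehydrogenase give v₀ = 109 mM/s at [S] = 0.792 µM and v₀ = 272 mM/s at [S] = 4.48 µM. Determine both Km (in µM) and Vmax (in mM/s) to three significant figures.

Km = 2.12 µM; Vmax = 401 mM/s

In reciprocal form, 1/v = (Km/Vmax)·(1/[S]) + 1/Vmax. The two points give (1/[S], 1/v) = (1.263, 0.009174) and (0.2232, 0.003676).
Slope = (0.009174 − 0.003676)/(1.263 − 0.2232) = 0.005289; intercept = 0.009174 − 0.005289×1.263 = 0.002496.
Vmax = 1/intercept = 401 mM/s; Km = slope × Vmax = 0.005289 × 401 = 2.12 µM.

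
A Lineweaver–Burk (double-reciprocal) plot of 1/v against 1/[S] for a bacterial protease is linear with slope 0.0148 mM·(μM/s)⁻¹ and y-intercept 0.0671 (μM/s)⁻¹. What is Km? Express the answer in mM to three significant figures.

0.221 mM

y-intercept = 1/Vmax ⇒ Vmax = 14.9 μM/s; slope = Km/Vmax ⇒ Km = slope × Vmax.
Km = 0.0148 × 14.9 = 0.221 mM.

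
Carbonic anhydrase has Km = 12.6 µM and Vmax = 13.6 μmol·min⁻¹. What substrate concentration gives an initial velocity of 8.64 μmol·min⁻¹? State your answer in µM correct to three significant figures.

Rearranging v = Vmax[S]/(Km+[S]) gives [S] = Km·v/(Vmax − v).
[S] = 12.6 × 8.64 / (13.6 − 8.64) = 108.9/4.960 = 21.9 µM.

21.9 µM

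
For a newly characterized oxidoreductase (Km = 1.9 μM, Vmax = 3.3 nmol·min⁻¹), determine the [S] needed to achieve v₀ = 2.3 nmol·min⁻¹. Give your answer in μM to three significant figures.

Rearranging v = Vmax[S]/(Km+[S]) gives [S] = Km·v/(Vmax − v).
[S] = 1.9 × 2.3 / (3.3 − 2.3) = 4.370/1.000 = 4.37 μM.

4.37 μM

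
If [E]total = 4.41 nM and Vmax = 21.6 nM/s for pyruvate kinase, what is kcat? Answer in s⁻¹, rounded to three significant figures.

4.90 s⁻¹

kcat = Vmax/[E]total = 21.6 nM/s / 4.41 nM = 4.90 s⁻¹.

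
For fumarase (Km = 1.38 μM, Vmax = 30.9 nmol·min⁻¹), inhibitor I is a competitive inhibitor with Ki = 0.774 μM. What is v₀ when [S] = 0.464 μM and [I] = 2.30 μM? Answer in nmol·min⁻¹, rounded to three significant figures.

With α = 1 + [I]/Ki = 1 + 2.30/0.774 = 3.972, the competitive rate law is v = Vmax[S] / (αKm + [S]).
v = 30.9×0.464 / (3.972×1.38 + 0.464) = 14.34/5.945 = 2.41 nmol·min⁻¹.

2.41 nmol·min⁻¹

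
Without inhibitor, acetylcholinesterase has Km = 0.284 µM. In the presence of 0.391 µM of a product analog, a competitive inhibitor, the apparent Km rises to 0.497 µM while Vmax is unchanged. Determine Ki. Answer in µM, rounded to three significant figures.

0.521 µM

Competitive: Km,app = α·Km with α = 1 + [I]/Ki.
α = Km,app/Km = 0.497/0.284 = 1.750.
Since α = 1 + [I]/Ki, [I]/Ki = 1.750 − 1 = 0.7500 and Ki = 0.391/0.7500 = 0.521 µM.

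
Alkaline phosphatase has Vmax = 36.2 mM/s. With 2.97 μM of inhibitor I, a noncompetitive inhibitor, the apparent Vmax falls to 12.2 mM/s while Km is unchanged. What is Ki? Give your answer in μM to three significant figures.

Noncompetitive: Vmax,app = Vmax/α with α = 1 + [I]/Ki.
α = Vmax/Vmax,app = 36.2/12.2 = 2.967.
Ki = [I]/(α − 1) = 2.97/1.967 = 1.51 μM.

1.51 μM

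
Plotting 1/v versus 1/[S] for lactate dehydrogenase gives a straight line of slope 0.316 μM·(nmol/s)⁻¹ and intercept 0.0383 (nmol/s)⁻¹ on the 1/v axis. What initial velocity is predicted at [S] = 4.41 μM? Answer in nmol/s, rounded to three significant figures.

9.09 nmol/s

The y-intercept is 1/Vmax, so Vmax = 1/0.0383 = 26.1 nmol/s.
The slope is Km/Vmax, so Km = 0.316 × 26.1 = 8.25 μM.
Then v = 26.1 × 4.41/(8.25 + 4.41) = 9.09 nmol/s.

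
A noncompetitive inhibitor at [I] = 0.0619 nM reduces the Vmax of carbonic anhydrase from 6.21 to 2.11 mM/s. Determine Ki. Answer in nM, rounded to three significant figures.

Noncompetitive: Vmax,app = Vmax/α with α = 1 + [I]/Ki.
α = Vmax/Vmax,app = 6.21/2.11 = 2.943.
Since α = 1 + [I]/Ki, [I]/Ki = 2.943 − 1 = 1.943 and Ki = 0.0619/1.943 = 0.0319 nM.

0.0319 nM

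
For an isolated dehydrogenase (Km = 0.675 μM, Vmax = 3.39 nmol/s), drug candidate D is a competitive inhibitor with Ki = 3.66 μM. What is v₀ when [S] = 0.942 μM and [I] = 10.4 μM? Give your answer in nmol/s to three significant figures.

0.903 nmol/s

With α = 1 + [I]/Ki = 1 + 10.4/3.66 = 3.842, the competitive rate law is v = Vmax[S] / (αKm + [S]).
v = 3.39×0.942 / (3.842×0.675 + 0.942) = 3.193/3.535 = 0.903 nmol/s.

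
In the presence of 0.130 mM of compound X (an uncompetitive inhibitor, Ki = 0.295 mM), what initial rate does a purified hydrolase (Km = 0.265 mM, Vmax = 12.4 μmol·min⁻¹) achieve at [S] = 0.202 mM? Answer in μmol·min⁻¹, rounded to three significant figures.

With α = 1 + [I]/Ki = 1 + 0.130/0.295 = 1.441, the uncompetitive rate law is v = (Vmax/α)·[S] / (Km/α + [S]).
v = (12.4/1.441)×0.202 / (0.265/1.441 + 0.202) = 1.739/0.3859 = 4.50 μmol·min⁻¹.

4.50 μmol·min⁻¹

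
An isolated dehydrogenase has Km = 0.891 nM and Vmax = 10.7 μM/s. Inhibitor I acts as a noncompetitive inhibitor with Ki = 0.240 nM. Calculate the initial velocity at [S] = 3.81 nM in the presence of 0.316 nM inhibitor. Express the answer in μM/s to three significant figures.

3.74 μM/s

α = 1 + [I]/Ki = 1 + 0.316/0.240 = 2.317.
For a noncompetitive inhibitor, Vmax is reduced to Vmax/α while Km is unchanged: Km,app = 0.891 nM, Vmax,app = 4.62 μM/s.
v = Vmax,app·[S]/(Km,app + [S]) = 4.62 × 3.81/(0.891 + 3.81) = 3.74 μM/s.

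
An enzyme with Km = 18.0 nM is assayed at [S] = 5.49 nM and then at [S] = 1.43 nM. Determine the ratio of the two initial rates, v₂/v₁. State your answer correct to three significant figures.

0.315

The fractional saturations are [S]/(Km+[S]) = 5.49/23.49 = 0.2337 and 1.43/19.43 = 0.07360.
v₂/v₁ is just their ratio: 0.07360/0.2337 = 0.315.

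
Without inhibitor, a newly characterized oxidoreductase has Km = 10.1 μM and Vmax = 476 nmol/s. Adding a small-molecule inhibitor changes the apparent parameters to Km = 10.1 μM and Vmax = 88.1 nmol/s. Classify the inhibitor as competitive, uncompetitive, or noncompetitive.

Vmax decreases (476 → 88.1 nmol/s) while Km is unchanged — pure noncompetitive inhibition.

noncompetitive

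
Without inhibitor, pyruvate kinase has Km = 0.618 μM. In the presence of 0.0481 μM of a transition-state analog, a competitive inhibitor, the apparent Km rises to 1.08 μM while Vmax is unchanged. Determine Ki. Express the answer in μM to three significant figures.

Competitive: Km,app = α·Km with α = 1 + [I]/Ki.
α = Km,app/Km = 1.08/0.618 = 1.748.
Ki = [I]/(α − 1) = 0.0481/0.7476 = 0.0643 μM.

0.0643 μM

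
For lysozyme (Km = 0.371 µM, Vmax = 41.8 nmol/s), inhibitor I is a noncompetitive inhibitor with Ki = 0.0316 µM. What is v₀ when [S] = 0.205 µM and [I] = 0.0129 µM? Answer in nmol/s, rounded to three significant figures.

10.6 nmol/s

With α = 1 + [I]/Ki = 1 + 0.0129/0.0316 = 1.408, the noncompetitive rate law is v = (Vmax/α)·[S] / (Km + [S]).
v = (41.8/1.408)×0.205 / (0.371 + 0.205) = 6.085/0.5760 = 10.6 nmol/s.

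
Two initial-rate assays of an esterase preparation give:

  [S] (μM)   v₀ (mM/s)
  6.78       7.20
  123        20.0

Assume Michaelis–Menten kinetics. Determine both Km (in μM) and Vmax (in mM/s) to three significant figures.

In reciprocal form, 1/v = (Km/Vmax)·(1/[S]) + 1/Vmax. The two points give (1/[S], 1/v) = (0.1475, 0.1389) and (0.008130, 0.05000).
Slope = (0.1389 − 0.05000)/(0.1475 − 0.008130) = 0.6378; intercept = 0.1389 − 0.6378×0.1475 = 0.04481.
Vmax = 1/intercept = 22.3 mM/s; Km = slope × Vmax = 0.6378 × 22.3 = 14.2 μM.

Km = 14.2 μM; Vmax = 22.3 mM/s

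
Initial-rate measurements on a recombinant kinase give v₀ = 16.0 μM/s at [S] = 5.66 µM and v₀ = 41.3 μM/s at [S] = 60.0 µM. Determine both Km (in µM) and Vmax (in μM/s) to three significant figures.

Km = 11.8 µM; Vmax = 49.4 μM/s

From v = Vmax[S]/(Km+[S]), each point gives Vmax = v(Km+[S])/[S].
Equating: 16.0(Km+5.66)/5.66 = 41.3(Km+60.0)/60.0.
2.827·Km + 16.0 = 0.6883·Km + 41.3, so (2.827 − 0.6883)·Km = 41.3 − 16.0.
Km = 25.30/2.139 = 11.8 µM; then Vmax = 16.0(11.8+5.66)/5.66 = 49.4 μM/s.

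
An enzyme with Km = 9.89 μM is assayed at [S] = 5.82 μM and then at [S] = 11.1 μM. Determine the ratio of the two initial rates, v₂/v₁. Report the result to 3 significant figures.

The fractional saturations are [S]/(Km+[S]) = 5.82/15.71 = 0.3705 and 11.1/20.99 = 0.5288.
v₂/v₁ is just their ratio: 0.5288/0.3705 = 1.43.

1.43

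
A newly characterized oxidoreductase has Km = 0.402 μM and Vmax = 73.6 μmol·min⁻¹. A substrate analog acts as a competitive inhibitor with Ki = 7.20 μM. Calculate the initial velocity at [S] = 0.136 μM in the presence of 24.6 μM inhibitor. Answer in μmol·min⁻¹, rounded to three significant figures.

5.24 μmol·min⁻¹

α = 1 + [I]/Ki = 1 + 24.6/7.20 = 4.417.
For a competitive inhibitor, Vmax is unchanged and the apparent Km becomes α·Km: Km,app = 1.78 μM, Vmax,app = 73.6 μmol·min⁻¹.
v = Vmax,app·[S]/(Km,app + [S]) = 73.6 × 0.136/(1.78 + 0.136) = 5.24 μmol·min⁻¹.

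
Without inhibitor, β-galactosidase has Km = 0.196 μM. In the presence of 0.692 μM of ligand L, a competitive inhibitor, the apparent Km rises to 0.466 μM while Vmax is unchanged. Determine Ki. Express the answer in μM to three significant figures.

Competitive: Km,app = α·Km with α = 1 + [I]/Ki.
α = Km,app/Km = 0.466/0.196 = 2.378.
Ki = [I]/(α − 1) = 0.692/1.378 = 0.502 μM.

0.502 μM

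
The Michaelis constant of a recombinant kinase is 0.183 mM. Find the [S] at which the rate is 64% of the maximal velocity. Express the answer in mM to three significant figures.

v/Vmax = [S]/(Km+[S]) = 0.64, so [S] = Km·0.64/(1 − 0.64) = 0.183 × 1.778.
[S] = 0.325 mM.

0.325 mM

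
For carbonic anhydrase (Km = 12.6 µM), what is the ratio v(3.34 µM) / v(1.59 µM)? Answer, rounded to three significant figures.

The fractional saturations are [S]/(Km+[S]) = 1.59/14.19 = 0.1121 and 3.34/15.94 = 0.2095.
v₂/v₁ is just their ratio: 0.2095/0.1121 = 1.87.

1.87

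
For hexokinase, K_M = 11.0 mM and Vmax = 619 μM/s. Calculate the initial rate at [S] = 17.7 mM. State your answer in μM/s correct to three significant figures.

382 μM/s

v = Vmax·[S]/(Km + [S]) = 619 × 17.7 / (11.0 + 17.7)
  = 10960 / 28.70 = 382 μM/s.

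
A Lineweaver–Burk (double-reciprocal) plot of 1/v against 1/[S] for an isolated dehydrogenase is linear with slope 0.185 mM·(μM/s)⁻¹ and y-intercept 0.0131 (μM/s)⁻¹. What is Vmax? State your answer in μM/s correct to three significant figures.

The y-intercept of a Lineweaver–Burk plot equals 1/Vmax, so Vmax = 1/0.0131 = 76.3 μM/s.

76.3 μM/s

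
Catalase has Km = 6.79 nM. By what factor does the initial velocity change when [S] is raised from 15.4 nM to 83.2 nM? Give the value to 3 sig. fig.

Since Vmax cancels, v₂/v₁ = [S]₂(Km+[S]₁) / [S]₁(Km+[S]₂).
= 83.2×(6.79+15.4) / (15.4×(6.79+83.2)) = 1846/1386 = 1.33.

1.33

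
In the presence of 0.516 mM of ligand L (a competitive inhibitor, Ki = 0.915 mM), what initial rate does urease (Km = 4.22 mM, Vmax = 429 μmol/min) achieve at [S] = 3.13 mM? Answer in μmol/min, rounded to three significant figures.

α = 1 + [I]/Ki = 1 + 0.516/0.915 = 1.564.
For a competitive inhibitor, Vmax is unchanged and the apparent Km becomes α·Km: Km,app = 6.60 mM, Vmax,app = 429 μmol/min.
v = Vmax,app·[S]/(Km,app + [S]) = 429 × 3.13/(6.60 + 3.13) = 138 μmol/min.

138 μmol/min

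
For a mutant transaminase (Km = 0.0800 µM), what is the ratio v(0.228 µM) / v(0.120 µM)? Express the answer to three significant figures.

1.23

The fractional saturations are [S]/(Km+[S]) = 0.120/0.2000 = 0.6000 and 0.228/0.3080 = 0.7403.
v₂/v₁ is just their ratio: 0.7403/0.6000 = 1.23.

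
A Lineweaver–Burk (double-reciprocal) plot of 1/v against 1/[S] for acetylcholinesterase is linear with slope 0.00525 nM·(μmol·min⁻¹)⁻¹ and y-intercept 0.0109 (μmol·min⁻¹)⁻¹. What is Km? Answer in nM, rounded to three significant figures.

0.482 nM

y-intercept = 1/Vmax ⇒ Vmax = 91.7 μmol·min⁻¹; slope = Km/Vmax ⇒ Km = slope × Vmax.
Km = 0.00525 × 91.7 = 0.482 nM.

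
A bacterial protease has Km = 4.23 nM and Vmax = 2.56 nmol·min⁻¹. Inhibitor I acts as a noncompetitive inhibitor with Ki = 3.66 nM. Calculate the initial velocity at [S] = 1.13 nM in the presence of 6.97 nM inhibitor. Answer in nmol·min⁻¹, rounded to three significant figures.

0.186 nmol·min⁻¹

With α = 1 + [I]/Ki = 1 + 6.97/3.66 = 2.904, the noncompetitive rate law is v = (Vmax/α)·[S] / (Km + [S]).
v = (2.56/2.904)×1.13 / (4.23 + 1.13) = 0.9960/5.360 = 0.186 nmol·min⁻¹.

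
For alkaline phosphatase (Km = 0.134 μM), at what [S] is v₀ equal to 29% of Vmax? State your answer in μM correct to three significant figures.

v/Vmax = [S]/(Km+[S]) = 0.29, so [S] = Km·0.29/(1 − 0.29) = 0.134 × 0.4085.
[S] = 0.0547 μM.

0.0547 μM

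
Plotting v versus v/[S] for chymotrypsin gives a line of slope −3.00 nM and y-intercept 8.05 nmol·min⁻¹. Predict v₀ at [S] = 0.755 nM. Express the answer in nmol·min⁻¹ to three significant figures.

1.62 nmol·min⁻¹

In the Eadie–Hofstee form v = Vmax − Km·(v/[S]), the slope is −Km and the intercept is Vmax, so Km = 3.00 nM and Vmax = 8.05 nmol·min⁻¹.
v = 8.05 × 0.755/(3.00 + 0.755) = 1.62 nmol·min⁻¹.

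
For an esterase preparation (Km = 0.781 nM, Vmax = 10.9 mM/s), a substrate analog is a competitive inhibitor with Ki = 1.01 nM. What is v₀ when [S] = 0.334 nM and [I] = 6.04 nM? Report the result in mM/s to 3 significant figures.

With α = 1 + [I]/Ki = 1 + 6.04/1.01 = 6.980, the competitive rate law is v = Vmax[S] / (αKm + [S]).
v = 10.9×0.334 / (6.980×0.781 + 0.334) = 3.641/5.786 = 0.629 mM/s.

0.629 mM/s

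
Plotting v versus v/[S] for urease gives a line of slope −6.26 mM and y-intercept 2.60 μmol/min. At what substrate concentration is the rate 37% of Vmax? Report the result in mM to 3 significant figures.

3.68 mM

The Eadie–Hofstee slope gives Km = 6.26 mM (slope = −Km).
v/Vmax = [S]/(Km+[S]) = 0.37 ⇒ [S] = Km·0.37/(1−0.37) = 6.26 × 0.5873 = 3.68 mM.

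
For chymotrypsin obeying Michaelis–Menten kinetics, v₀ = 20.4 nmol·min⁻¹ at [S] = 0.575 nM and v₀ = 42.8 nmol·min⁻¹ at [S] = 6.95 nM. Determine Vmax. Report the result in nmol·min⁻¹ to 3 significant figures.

From v = Vmax[S]/(Km+[S]), each point gives Vmax = v(Km+[S])/[S].
Equating: 20.4(Km+0.575)/0.575 = 42.8(Km+6.95)/6.95.
35.48·Km + 20.4 = 6.158·Km + 42.8, so (35.48 − 6.158)·Km = 42.8 − 20.4.
Km = 22.40/29.32 = 0.764 nM; then Vmax = 20.4(0.764+0.575)/0.575 = 47.5 nmol·min⁻¹.

47.5 nmol·min⁻¹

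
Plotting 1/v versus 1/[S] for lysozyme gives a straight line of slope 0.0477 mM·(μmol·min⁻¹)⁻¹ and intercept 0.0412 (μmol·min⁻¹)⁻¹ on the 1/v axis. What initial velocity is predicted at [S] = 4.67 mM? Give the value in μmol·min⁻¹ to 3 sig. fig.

The y-intercept is 1/Vmax, so Vmax = 1/0.0412 = 24.3 μmol·min⁻¹.
The slope is Km/Vmax, so Km = 0.0477 × 24.3 = 1.16 mM.
Then v = 24.3 × 4.67/(1.16 + 4.67) = 19.4 μmol·min⁻¹.

19.4 μmol·min⁻¹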